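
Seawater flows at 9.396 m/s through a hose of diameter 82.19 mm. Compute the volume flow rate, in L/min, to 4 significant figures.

Q ≈ 2991 L/min

Q = A·v = 0.005306 m² × 9.396 m/s = 0.04985 m³/s.
Converting: 0.04985 m³/s × 60000 = 2991 L/min.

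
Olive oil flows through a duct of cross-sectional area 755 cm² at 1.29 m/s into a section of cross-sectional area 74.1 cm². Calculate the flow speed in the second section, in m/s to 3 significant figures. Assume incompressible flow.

13.1 m/s

The volume flow rate is constant, so v₂ = (A₁/A₂)v₁ = (755/74.1)·1.29 = 13.1 m/s.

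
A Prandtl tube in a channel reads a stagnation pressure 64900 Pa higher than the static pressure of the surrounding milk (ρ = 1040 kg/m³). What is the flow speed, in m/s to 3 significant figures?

The dynamic pressure equals the rise in static pressure at the stagnation point: ΔP = ½ρv².
v = √(2ΔP/ρ) = √(2·64900/1040) = 11.2 m/s.

v ≈ 11.2 m/s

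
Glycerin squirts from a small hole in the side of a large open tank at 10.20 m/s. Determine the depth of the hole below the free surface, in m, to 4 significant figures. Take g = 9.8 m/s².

h = 5.308 m

Inverting v = √(2gh) gives h = v² / 2g.
h = 10.20²/(2·9.8) = 104.0/19.60 = 5.308 m.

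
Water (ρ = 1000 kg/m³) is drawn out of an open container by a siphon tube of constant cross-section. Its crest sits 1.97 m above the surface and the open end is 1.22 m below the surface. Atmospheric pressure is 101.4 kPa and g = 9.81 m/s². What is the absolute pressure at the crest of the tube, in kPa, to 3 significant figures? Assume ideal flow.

P_top ≈ 70.1 kPa

From the surface to the outlet (both open to atmosphere, surface at rest): v = √(2g·h_out) = √(2·9.81·1.22) = 4.89 m/s.
The bore is uniform, so the speed at the crest is the same v. Bernoulli surface→crest: P_atm = P_top + ½ρv² + ρg·h_top.
P_top = 101400 − ½·1000·4.89² − 1000·9.81·1.97 = 70100 Pa.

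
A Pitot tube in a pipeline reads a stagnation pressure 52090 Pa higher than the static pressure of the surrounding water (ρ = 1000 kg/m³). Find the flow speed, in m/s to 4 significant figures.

v ≈ 10.21 m/s

The dynamic pressure equals the rise in static pressure at the stagnation point: ΔP = ½ρv².
v = √(2ΔP/ρ) = √(2·52090/1000) = 10.21 m/s.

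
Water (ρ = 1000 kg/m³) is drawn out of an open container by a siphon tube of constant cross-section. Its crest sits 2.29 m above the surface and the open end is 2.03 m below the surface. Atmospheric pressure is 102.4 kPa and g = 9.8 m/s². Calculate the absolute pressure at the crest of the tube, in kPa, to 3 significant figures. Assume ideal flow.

P_top ≈ 60.1 kPa

The outlet speed comes from Torricelli: v = √(2g·2.03) = 6.31 m/s.
Continuity keeps v the same throughout the tube; from surface to crest, P_atm + 0 = P_top + ½ρv² + ρg·h_top.
P_top = 102400 − ½·1000·6.31² − 1000·9.8·2.29 = 60100 Pa.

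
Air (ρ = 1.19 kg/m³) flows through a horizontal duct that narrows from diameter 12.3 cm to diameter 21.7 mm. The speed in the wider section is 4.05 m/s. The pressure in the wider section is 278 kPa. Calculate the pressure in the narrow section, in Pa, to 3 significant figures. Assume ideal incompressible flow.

268000 Pa

Continuity gives A₁v₁ = A₂v₂, so v₂ = (119 cm²)/(3.70 cm²) × 4.05 m/s = 130 m/s.
Bernoulli (h₁ = h₂): P₁ − P₂ = ½ρ(v₂² − v₁²).
P₂ = P₁ − ½ρ(v₂² − v₁²) = 278000 − ½·1.19·(130² − 4.05²) = 278000 − 10100 = 268000 Pa.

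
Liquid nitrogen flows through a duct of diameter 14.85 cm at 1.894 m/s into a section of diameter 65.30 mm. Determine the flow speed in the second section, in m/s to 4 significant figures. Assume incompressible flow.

v₂ ≈ 9.795 m/s

By continuity, v₂ = v₁·A₁/A₂ = 1.894·(173.2/33.49) = 9.795 m/s.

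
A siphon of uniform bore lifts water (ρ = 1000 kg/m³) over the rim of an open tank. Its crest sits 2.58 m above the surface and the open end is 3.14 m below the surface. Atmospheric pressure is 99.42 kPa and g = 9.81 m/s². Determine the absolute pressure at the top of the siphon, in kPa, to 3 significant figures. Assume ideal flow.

43.3 kPa

The outlet speed comes from Torricelli: v = √(2g·3.14) = 7.85 m/s.
The bore is uniform, so the speed at the crest is the same v. Bernoulli surface→crest: P_atm = P_top + ½ρv² + ρg·h_top.
P_top = 99420 − ½·1000·7.85² − 1000·9.81·2.58 = 43300 Pa.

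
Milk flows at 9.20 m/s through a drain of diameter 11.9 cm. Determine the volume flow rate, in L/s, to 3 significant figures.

Q ≈ 102 L/s

Q = A·v = 0.0111 m² × 9.20 m/s = 0.102 m³/s.
Converting: 0.102 m³/s × 1000 = 102 L/s.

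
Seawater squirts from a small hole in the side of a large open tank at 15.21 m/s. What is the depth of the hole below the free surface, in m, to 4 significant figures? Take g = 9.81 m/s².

For a small hole in a large open tank, ½v² = gh, giving h = v²/(2g).
h = 15.21²/(2·9.81) = 231.3/19.62 = 11.79 m.

h ≈ 11.79 m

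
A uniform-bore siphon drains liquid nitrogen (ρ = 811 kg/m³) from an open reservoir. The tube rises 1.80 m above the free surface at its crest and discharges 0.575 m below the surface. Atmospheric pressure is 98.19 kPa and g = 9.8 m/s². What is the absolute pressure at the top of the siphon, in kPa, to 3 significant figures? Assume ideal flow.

The outlet speed comes from Torricelli: v = √(2g·0.575) = 3.36 m/s.
The bore is uniform, so the speed at the crest is the same v. Bernoulli surface→crest: P_atm = P_top + ½ρv² + ρg·h_top.
P_top = 98190 − ½·811·3.36² − 811·9.8·1.80 = 79300 Pa.

P_top = 79.3 kPa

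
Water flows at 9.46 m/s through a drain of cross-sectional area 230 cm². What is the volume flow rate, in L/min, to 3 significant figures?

Q = A·v = 0.0230 m² × 9.46 m/s = 0.218 m³/s.
Converting: 0.218 m³/s × 60000 = 13100 L/min.

Q = 13100 L/min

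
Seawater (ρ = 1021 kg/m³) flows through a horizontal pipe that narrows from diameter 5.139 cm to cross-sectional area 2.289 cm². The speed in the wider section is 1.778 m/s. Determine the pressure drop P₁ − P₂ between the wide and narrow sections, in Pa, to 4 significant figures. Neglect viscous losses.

By continuity, v₂ = v₁·A₁/A₂ = 1.778·(20.74/2.289) = 16.11 m/s.
Bernoulli (h₁ = h₂): P₁ − P₂ = ½ρ(v₂² − v₁²).
P₁ − P₂ = ½·1021·(16.11² − 1.778²) = ½·1021·256.4 = 130900 Pa.

ΔP ≈ 130900 Pa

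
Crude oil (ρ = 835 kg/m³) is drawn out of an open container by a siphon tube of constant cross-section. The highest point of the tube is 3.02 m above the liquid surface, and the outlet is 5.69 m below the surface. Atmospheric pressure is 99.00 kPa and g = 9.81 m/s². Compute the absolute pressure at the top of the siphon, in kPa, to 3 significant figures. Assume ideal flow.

P_top ≈ 27.7 kPa

The outlet speed comes from Torricelli: v = √(2g·5.69) = 10.6 m/s.
The bore is uniform, so the speed at the crest is the same v. Bernoulli surface→crest: P_atm = P_top + ½ρv² + ρg·h_top.
P_top = 99000 − ½·835·10.6² − 835·9.81·3.02 = 27700 Pa.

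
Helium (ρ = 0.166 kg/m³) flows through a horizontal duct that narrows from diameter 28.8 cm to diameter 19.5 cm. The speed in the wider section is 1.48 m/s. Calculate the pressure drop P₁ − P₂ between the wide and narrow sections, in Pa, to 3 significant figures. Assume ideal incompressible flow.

ΔP ≈ 0.683 Pa

Continuity gives A₁v₁ = A₂v₂, so v₂ = (651 cm²)/(299 cm²) × 1.48 m/s = 3.23 m/s.
Bernoulli (h₁ = h₂): P₁ − P₂ = ½ρ(v₂² − v₁²).
P₁ − P₂ = ½·0.166·(3.23² − 1.48²) = ½·0.166·8.23 = 0.683 Pa.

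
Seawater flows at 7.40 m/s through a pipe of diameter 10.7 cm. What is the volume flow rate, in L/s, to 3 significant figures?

Q = 66.5 L/s

Q = A·v = 0.00899 m² × 7.40 m/s = 0.0665 m³/s.
Converting: 0.0665 m³/s × 1000 = 66.5 L/s.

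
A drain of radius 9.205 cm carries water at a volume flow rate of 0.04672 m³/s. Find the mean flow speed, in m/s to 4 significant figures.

Q = 0.04672 m³/s = 0.04672 m³/s.
v = Q/A = 0.04672 / 0.02662 = 1.755 m/s.

v ≈ 1.755 m/s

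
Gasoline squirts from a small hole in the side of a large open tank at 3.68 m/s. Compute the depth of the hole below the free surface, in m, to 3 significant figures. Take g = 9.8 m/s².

0.691 m

Inverting v = √(2gh) gives h = v² / 2g.
h = 3.68²/(2·9.8) = 13.5/19.60 = 0.691 m.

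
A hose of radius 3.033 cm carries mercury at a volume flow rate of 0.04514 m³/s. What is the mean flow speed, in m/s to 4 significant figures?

15.62 m/s

Q = 0.04514 m³/s = 0.04514 m³/s.
v = Q/A = 0.04514 / 0.002890 = 15.62 m/s.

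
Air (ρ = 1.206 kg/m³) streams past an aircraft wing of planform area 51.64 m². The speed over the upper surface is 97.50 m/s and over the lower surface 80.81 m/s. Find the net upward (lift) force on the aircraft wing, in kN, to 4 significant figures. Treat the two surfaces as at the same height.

92.67 kN

With equal heights on the two surfaces, Bernoulli gives P_lower − P_upper = ½ρ(v_upper² − v_lower²).
ΔP = ½·1.206·(97.50² − 80.81²) = 1795 Pa.
Lift = ΔP · A = 1795 × 51.64 = 92670 N.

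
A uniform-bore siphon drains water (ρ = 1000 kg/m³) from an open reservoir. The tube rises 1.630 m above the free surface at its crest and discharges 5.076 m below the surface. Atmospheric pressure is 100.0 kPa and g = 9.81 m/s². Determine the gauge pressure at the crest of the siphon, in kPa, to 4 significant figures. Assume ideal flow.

From the surface to the outlet (both open to atmosphere, surface at rest): v = √(2g·h_out) = √(2·9.81·5.076) = 9.980 m/s.
Continuity keeps v the same throughout the tube; from surface to crest, P_atm + 0 = P_top + ½ρv² + ρg·h_top.
P_top = 100000 − ½·1000·9.980² − 1000·9.81·1.630 = 34210 Pa. So P_gauge = P_top − P_atm = -65790 Pa.

P_gauge ≈ -65.79 kPa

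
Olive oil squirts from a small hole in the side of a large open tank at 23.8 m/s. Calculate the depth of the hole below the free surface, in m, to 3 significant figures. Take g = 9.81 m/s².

h = 28.9 m

Inverting v = √(2gh) gives h = v² / 2g.
h = 23.8²/(2·9.81) = 566/19.62 = 28.9 m.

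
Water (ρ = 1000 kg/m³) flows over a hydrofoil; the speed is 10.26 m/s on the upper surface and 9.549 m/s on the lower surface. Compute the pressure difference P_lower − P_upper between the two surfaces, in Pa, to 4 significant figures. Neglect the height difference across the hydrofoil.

7042 Pa

With negligible Δh, P + ½ρv² is constant, so P_low − P_up = ½ρ(v_up² − v_low²).
ΔP = ½·1000·(10.26² − 9.549²) = 7042 Pa.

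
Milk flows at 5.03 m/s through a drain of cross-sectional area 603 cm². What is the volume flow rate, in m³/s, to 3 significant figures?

Q ≈ 0.303 m³/s

Q = A·v = 0.0603 m² × 5.03 m/s = 0.303 m³/s.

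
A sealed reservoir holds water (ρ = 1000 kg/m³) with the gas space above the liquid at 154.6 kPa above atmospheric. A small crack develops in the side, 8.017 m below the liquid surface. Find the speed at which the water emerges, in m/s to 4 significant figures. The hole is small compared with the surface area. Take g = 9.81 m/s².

21.60 m/s

Take point 1 at the surface (v₁ ≈ 0) and point 2 at the hole (at atmospheric pressure). Bernoulli: P₁ + ρg h = P_atm + ½ρv₂².
With P₁ − P_atm = 154600 Pa, v₂ = √(2gh + 2ΔP/ρ) = √(2·9.81·8.017 + 2·154600/1000) = 21.60 m/s.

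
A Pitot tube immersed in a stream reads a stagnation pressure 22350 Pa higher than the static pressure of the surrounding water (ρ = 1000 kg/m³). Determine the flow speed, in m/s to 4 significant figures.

Bernoulli between the free stream and the stagnation point: ½ρv² = P_stag − P_static.
v = √(2ΔP/ρ) = √(2·22350/1000) = 6.686 m/s.

6.686 m/s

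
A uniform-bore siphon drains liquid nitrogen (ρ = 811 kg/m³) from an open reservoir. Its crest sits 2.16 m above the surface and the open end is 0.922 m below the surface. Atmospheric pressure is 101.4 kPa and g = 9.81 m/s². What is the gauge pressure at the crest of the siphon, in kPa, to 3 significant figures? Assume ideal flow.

-24.5 kPa

From the surface to the outlet (both open to atmosphere, surface at rest): v = √(2g·h_out) = √(2·9.81·0.922) = 4.25 m/s.
With constant cross-section the crest speed equals v; applying Bernoulli from the surface up to the crest, P_top = P_atm − ½ρv² − ρg·h_top.
P_top = 101400 − ½·811·4.25² − 811·9.81·2.16 = 76900 Pa. So P_gauge = P_top − P_atm = -24500 Pa.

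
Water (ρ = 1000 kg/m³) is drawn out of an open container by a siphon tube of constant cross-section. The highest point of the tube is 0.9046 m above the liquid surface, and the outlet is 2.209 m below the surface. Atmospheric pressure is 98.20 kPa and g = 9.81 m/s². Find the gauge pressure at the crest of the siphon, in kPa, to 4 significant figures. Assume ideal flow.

P_gauge ≈ -30.54 kPa

From the surface to the outlet (both open to atmosphere, surface at rest): v = √(2g·h_out) = √(2·9.81·2.209) = 6.583 m/s.
With constant cross-section the crest speed equals v; applying Bernoulli from the surface up to the crest, P_top = P_atm − ½ρv² − ρg·h_top.
P_top = 98200 − ½·1000·6.583² − 1000·9.81·0.9046 = 67660 Pa. So P_gauge = P_top − P_atm = -30540 Pa.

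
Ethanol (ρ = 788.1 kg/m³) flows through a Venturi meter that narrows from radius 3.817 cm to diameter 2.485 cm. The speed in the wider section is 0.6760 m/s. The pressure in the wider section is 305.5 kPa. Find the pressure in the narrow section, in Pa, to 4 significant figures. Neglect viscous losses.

289600 Pa

The volume flow rate is constant, so v₂ = (A₁/A₂)v₁ = (45.77/4.850)·0.6760 = 6.380 m/s.
The pipe is horizontal, so Bernoulli reduces to P₁ + ½ρv₁² = P₂ + ½ρv₂².
P₂ = P₁ − ½ρ(v₂² − v₁²) = 305500 − ½·788.1·(6.380² − 0.6760²) = 305500 − 15860 = 289600 Pa.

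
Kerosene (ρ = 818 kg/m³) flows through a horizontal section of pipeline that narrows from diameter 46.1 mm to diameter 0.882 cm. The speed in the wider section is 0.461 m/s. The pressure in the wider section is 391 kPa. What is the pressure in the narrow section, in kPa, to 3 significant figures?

By continuity, v₂ = v₁·A₁/A₂ = 0.461·(16.7/0.611) = 12.6 m/s.
Along the horizontal streamline, P + ½ρv² is constant.
P₂ = P₁ − ½ρ(v₂² − v₁²) = 391000 − ½·818·(12.6² − 0.461²) = 391000 − 64800 = 326000 Pa.

326 kPa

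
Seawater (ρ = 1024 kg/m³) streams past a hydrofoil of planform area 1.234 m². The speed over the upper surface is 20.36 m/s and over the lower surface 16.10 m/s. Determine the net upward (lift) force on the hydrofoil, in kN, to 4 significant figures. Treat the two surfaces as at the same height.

98.13 kN

The faster flow above has the lower pressure; Bernoulli (same height) gives ΔP = ½ρ(v_up² − v_low²).
ΔP = ½·1024·(20.36² − 16.10²) = 79520 Pa.
Lift = ΔP · A = 79520 × 1.234 = 98130 N.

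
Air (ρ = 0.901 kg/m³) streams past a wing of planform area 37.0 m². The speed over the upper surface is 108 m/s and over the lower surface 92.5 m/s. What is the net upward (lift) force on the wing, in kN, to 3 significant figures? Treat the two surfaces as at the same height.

The faster flow above has the lower pressure; Bernoulli (same height) gives ΔP = ½ρ(v_up² − v_low²).
ΔP = ½·0.901·(108² − 92.5²) = 1400 Pa.
Lift = ΔP · A = 1400 × 37.0 = 51800 N.

F ≈ 51.8 kN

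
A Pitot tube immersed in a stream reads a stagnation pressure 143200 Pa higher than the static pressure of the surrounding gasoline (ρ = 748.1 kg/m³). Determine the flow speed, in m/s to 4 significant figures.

v = 19.57 m/s

Bernoulli between the free stream and the stagnation point: ½ρv² = P_stag − P_static.
v = √(2ΔP/ρ) = √(2·143200/748.1) = 19.57 m/s.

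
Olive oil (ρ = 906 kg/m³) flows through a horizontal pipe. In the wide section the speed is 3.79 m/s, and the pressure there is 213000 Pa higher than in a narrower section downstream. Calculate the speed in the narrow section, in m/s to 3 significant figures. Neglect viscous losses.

Along the level pipe P + ½ρv² is conserved, hence v₂² = v₁² + 2(P₁ − P₂)/ρ.
v₂ = √(3.79² + 2·213000/906) = √(14.4 + 470) = 22.0 m/s.

v₂ = 22.0 m/s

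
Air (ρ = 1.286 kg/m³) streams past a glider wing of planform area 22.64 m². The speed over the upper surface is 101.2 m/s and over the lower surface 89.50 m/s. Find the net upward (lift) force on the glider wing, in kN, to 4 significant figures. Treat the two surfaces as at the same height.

F = 32.48 kN

With equal heights on the two surfaces, Bernoulli gives P_lower − P_upper = ½ρ(v_upper² − v_lower²).
ΔP = ½·1.286·(101.2² − 89.50²) = 1435 Pa.
Lift = ΔP · A = 1435 × 22.64 = 32480 N.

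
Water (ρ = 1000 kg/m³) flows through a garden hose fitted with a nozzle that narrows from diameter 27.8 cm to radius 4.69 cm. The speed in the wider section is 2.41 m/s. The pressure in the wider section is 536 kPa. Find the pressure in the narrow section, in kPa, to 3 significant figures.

315 kPa

Mass conservation (A₁v₁ = A₂v₂) gives v₂ = 2.41 × 607/69.1 = 21.2 m/s.
The pipe is horizontal, so Bernoulli reduces to P₁ + ½ρv₁² = P₂ + ½ρv₂².
P₂ = P₁ − ½ρ(v₂² − v₁²) = 536000 − ½·1000·(21.2² − 2.41²) = 536000 − 221000 = 315000 Pa.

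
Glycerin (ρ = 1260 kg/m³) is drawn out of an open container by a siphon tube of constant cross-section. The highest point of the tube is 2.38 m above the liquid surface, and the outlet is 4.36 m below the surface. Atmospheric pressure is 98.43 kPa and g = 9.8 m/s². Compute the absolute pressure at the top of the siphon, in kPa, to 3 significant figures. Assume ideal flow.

P_top = 15.2 kPa

From the surface to the outlet (both open to atmosphere, surface at rest): v = √(2g·h_out) = √(2·9.8·4.36) = 9.24 m/s.
Continuity keeps v the same throughout the tube; from surface to crest, P_atm + 0 = P_top + ½ρv² + ρg·h_top.
P_top = 98430 − ½·1260·9.24² − 1260·9.8·2.38 = 15200 Pa.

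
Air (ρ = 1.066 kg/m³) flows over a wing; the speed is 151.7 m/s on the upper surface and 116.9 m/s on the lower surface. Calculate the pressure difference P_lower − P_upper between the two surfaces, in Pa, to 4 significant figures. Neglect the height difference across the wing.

ΔP ≈ 4982 Pa

With negligible Δh, P + ½ρv² is constant, so P_low − P_up = ½ρ(v_up² − v_low²).
ΔP = ½·1.066·(151.7² − 116.9²) = 4982 Pa.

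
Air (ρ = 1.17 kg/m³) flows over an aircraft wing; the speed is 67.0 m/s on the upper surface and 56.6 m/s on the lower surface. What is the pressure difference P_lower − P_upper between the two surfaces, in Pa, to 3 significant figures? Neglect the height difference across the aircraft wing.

Bernoulli (same height): P_lower − P_upper = ½ρ(v_upper² − v_lower²).
ΔP = ½·1.17·(67.0² − 56.6²) = 752 Pa.

ΔP ≈ 752 Pa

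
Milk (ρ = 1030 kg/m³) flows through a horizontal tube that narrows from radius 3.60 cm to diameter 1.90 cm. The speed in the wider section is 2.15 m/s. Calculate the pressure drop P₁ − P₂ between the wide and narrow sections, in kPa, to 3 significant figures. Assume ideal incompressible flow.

Continuity gives A₁v₁ = A₂v₂, so v₂ = (40.7 cm²)/(2.84 cm²) × 2.15 m/s = 30.9 m/s.
Along the horizontal streamline, P + ½ρv² is constant.
P₁ − P₂ = ½·1030·(30.9² − 2.15²) = ½·1030·949 = 489000 Pa.

ΔP = 489 kPa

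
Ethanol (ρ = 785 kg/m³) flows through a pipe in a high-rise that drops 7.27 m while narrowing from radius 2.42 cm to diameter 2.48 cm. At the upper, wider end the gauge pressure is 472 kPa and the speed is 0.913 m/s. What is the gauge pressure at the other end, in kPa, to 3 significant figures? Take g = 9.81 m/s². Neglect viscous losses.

The volume flow rate is constant, so v₂ = (A₁/A₂)v₁ = (18.4/4.83)·0.913 = 3.48 m/s.
Energy conservation along the streamline gives P₂ = P₁ − ½ρ(v₂² − v₁²) − ρg(h₂ − h₁).
P₂ = 472000 + ½·785·(0.913² − 3.48²) − 785·9.81·(−7.27) = 472000 + (-4420) − (-56000) = 524000 Pa.

P₂ ≈ 524 kPa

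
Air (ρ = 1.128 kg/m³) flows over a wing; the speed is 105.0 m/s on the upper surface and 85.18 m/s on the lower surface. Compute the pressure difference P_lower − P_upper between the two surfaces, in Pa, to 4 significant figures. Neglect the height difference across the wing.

Bernoulli (same height): P_lower − P_upper = ½ρ(v_upper² − v_lower²).
ΔP = ½·1.128·(105.0² − 85.18²) = 2126 Pa.

2126 Pa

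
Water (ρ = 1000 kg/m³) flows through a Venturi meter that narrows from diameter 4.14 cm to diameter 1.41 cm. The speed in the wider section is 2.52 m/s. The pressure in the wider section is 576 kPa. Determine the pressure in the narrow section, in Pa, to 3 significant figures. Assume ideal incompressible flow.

343000 Pa

Continuity gives A₁v₁ = A₂v₂, so v₂ = (13.5 cm²)/(1.56 cm²) × 2.52 m/s = 21.7 m/s.
The pipe is horizontal, so Bernoulli reduces to P₁ + ½ρv₁² = P₂ + ½ρv₂².
P₂ = P₁ − ½ρ(v₂² − v₁²) = 576000 − ½·1000·(21.7² − 2.52²) = 576000 − 233000 = 343000 Pa.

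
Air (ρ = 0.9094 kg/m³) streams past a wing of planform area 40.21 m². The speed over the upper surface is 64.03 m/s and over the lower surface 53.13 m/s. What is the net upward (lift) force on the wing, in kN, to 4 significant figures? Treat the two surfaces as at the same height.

From P + ½ρv² = const at equal height, P_low − P_up = ½ρ(v_up² − v_low²).
ΔP = ½·0.9094·(64.03² − 53.13²) = 580.7 Pa.
Lift = ΔP · A = 580.7 × 40.21 = 23350 N.

F = 23.35 kN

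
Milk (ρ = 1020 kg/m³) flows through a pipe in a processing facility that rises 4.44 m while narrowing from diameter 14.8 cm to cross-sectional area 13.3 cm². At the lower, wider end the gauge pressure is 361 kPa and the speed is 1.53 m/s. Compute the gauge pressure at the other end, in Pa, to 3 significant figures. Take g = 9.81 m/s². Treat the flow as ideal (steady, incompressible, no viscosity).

P₂ = 118000 Pa

The volume flow rate is constant, so v₂ = (A₁/A₂)v₁ = (172/13.3)·1.53 = 19.8 m/s.
Bernoulli: P₁ + ½ρv₁² + ρg h₁ = P₂ + ½ρv₂² + ρg h₂, so P₂ = P₁ + ½ρ(v₁² − v₂²) − ρg(h₂ − h₁).
P₂ = 361000 + ½·1020·(1.53² − 19.8²) − 1020·9.81·(+4.44) = 361000 + (-199000) − (44400) = 118000 Pa.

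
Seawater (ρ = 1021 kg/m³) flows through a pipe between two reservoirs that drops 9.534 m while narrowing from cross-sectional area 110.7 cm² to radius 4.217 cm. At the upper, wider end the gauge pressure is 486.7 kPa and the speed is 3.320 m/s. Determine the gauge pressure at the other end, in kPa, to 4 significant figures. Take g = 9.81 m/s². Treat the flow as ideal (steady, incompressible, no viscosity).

P₂ ≈ 565.7 kPa

By continuity, v₂ = v₁·A₁/A₂ = 3.320·(110.7/55.87) = 6.579 m/s.
Bernoulli: P₁ + ½ρv₁² + ρg h₁ = P₂ + ½ρv₂² + ρg h₂, so P₂ = P₁ + ½ρ(v₁² − v₂²) − ρg(h₂ − h₁).
P₂ = 486700 + ½·1021·(3.320² − 6.579²) − 1021·9.81·(−9.534) = 486700 + (-16470) − (-95490) = 565700 Pa.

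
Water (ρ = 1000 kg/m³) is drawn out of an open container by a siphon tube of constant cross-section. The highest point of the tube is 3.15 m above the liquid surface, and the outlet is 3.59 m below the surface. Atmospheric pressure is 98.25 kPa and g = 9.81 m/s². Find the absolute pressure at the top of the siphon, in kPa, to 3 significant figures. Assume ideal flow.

P_top ≈ 32.1 kPa

From the surface to the outlet (both open to atmosphere, surface at rest): v = √(2g·h_out) = √(2·9.81·3.59) = 8.39 m/s.
Continuity keeps v the same throughout the tube; from surface to crest, P_atm + 0 = P_top + ½ρv² + ρg·h_top.
P_top = 98250 − ½·1000·8.39² − 1000·9.81·3.15 = 32100 Pa.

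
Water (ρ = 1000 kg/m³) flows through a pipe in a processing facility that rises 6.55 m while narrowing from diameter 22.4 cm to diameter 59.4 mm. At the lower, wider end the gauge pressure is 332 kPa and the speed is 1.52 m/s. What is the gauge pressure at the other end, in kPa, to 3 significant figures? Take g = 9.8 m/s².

The volume flow rate is constant, so v₂ = (A₁/A₂)v₁ = (394/27.7)·1.52 = 21.6 m/s.
Applying Bernoulli between the two ends and solving for P₂: P₂ = P₁ + ½ρ(v₁² − v₂²) − ρgΔh.
P₂ = 332000 + ½·1000·(1.52² − 21.6²) − 1000·9.8·(+6.55) = 332000 + (-232000) − (64200) = 35300 Pa.

P₂ ≈ 35.3 kPa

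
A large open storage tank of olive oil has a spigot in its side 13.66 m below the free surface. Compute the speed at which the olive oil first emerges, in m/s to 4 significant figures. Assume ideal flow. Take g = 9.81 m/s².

16.37 m/s

With the surface at rest and both surface and jet at atmospheric pressure, Bernoulli gives ρg h = ½ρv², so v = √(2gh) = √(2·9.81·13.66) = 16.37 m/s.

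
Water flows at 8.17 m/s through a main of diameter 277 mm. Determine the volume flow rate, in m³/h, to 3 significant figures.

Q = A·v = 0.0603 m² × 8.17 m/s = 0.492 m³/s.
Converting: 0.492 m³/s × 3600 = 1770 m³/h.

1770 m³/h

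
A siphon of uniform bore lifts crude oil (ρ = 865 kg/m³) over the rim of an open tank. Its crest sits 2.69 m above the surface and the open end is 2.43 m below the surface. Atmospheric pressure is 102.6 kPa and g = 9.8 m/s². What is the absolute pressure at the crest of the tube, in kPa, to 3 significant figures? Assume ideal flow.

P_top ≈ 59.2 kPa

From the surface to the outlet (both open to atmosphere, surface at rest): v = √(2g·h_out) = √(2·9.8·2.43) = 6.90 m/s.
The bore is uniform, so the speed at the crest is the same v. Bernoulli surface→crest: P_atm = P_top + ½ρv² + ρg·h_top.
P_top = 102600 − ½·865·6.90² − 865·9.8·2.69 = 59200 Pa.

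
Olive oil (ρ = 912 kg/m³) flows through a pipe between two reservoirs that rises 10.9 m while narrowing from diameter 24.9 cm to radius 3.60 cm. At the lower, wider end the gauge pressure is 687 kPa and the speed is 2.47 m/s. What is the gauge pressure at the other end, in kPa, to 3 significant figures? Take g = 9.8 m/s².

By continuity, v₂ = v₁·A₁/A₂ = 2.47·(487/40.7) = 29.5 m/s.
Energy conservation along the streamline gives P₂ = P₁ − ½ρ(v₂² − v₁²) − ρg(h₂ − h₁).
P₂ = 687000 + ½·912·(2.47² − 29.5²) − 912·9.8·(+10.9) = 687000 + (-395000) − (97400) = 194000 Pa.

P₂ ≈ 194 kPa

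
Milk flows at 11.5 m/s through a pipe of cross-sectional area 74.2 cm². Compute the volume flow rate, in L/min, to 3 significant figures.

Q = A·v = 0.00742 m² × 11.5 m/s = 0.0853 m³/s.
Converting: 0.0853 m³/s × 60000 = 5120 L/min.

Q ≈ 5120 L/min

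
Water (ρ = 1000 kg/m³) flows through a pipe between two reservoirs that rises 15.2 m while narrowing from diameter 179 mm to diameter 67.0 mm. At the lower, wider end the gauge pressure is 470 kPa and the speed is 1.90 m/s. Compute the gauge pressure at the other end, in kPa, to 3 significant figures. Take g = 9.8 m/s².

P₂ ≈ 231 kPa

The volume flow rate is constant, so v₂ = (A₁/A₂)v₁ = (252/35.3)·1.90 = 13.6 m/s.
Bernoulli: P₁ + ½ρv₁² + ρg h₁ = P₂ + ½ρv₂² + ρg h₂, so P₂ = P₁ + ½ρ(v₁² − v₂²) − ρg(h₂ − h₁).
P₂ = 470000 + ½·1000·(1.90² − 13.6²) − 1000·9.8·(+15.2) = 470000 + (-90200) − (149000) = 231000 Pa.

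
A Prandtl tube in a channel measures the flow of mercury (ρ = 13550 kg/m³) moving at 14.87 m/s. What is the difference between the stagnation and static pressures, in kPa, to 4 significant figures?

1498 kPa

The dynamic pressure equals the rise in static pressure at the stagnation point: ΔP = ½ρv².
ΔP = ½·13550·14.87² = 1498000 Pa.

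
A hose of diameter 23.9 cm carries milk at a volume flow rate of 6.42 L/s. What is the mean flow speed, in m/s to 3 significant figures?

Q = 6.42 L/s = 0.00642 m³/s.
v = Q/A = 0.00642 / 0.0449 = 0.143 m/s.

v ≈ 0.143 m/s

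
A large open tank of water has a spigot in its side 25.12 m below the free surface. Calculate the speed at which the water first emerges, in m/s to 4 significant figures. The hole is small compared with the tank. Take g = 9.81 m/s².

v = 22.20 m/s

The surface is effectively still and both ends are open, so ½v² = gh and v = √(2·9.81·25.12) = 22.20 m/s.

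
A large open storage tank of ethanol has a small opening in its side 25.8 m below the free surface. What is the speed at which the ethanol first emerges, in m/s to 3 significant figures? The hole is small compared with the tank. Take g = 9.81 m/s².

Torricelli's result v = √(2gh) gives v = √(2·9.81·25.8) = 22.5 m/s.

v ≈ 22.5 m/s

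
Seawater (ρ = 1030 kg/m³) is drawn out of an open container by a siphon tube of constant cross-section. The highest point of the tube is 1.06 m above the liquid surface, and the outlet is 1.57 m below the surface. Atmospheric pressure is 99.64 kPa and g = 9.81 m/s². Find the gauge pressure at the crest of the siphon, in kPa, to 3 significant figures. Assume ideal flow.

-26.6 kPa

From the surface to the outlet (both open to atmosphere, surface at rest): v = √(2g·h_out) = √(2·9.81·1.57) = 5.55 m/s.
The bore is uniform, so the speed at the crest is the same v. Bernoulli surface→crest: P_atm = P_top + ½ρv² + ρg·h_top.
P_top = 99640 − ½·1030·5.55² − 1030·9.81·1.06 = 73100 Pa. So P_gauge = P_top − P_atm = -26600 Pa.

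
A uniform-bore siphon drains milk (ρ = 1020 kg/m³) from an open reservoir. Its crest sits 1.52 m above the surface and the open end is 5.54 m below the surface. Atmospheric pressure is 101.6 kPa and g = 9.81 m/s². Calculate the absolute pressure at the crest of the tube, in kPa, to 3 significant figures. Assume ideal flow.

From the surface to the outlet (both open to atmosphere, surface at rest): v = √(2g·h_out) = √(2·9.81·5.54) = 10.4 m/s.
Continuity keeps v the same throughout the tube; from surface to crest, P_atm + 0 = P_top + ½ρv² + ρg·h_top.
P_top = 101600 − ½·1020·10.4² − 1020·9.81·1.52 = 31000 Pa.

31.0 kPa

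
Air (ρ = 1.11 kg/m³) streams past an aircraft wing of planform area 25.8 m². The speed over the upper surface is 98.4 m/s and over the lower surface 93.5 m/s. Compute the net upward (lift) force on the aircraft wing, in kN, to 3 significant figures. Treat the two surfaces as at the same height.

With equal heights on the two surfaces, Bernoulli gives P_lower − P_upper = ½ρ(v_upper² − v_lower²).
ΔP = ½·1.11·(98.4² − 93.5²) = 522 Pa.
Lift = ΔP · A = 522 × 25.8 = 13500 N.

F = 13.5 kN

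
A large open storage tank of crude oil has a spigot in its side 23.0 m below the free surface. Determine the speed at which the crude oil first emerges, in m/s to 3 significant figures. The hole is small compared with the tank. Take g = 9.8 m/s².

21.2 m/s

Torricelli's result v = √(2gh) gives v = √(2·9.8·23.0) = 21.2 m/s.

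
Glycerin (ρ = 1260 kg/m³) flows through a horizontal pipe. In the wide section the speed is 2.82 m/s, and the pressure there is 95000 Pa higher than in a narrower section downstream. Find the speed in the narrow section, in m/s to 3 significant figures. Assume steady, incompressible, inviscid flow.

With h₁ = h₂, rearranging Bernoulli gives v₂ = √(v₁² + 2ΔP/ρ).
v₂ = √(2.82² + 2·95000/1260) = √(7.95 + 151) = 12.6 m/s.

v₂ = 12.6 m/s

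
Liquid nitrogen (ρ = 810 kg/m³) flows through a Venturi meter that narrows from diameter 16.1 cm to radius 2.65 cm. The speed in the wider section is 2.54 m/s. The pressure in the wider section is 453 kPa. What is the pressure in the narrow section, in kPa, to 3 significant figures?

P₂ ≈ 233 kPa

Continuity gives A₁v₁ = A₂v₂, so v₂ = (204 cm²)/(22.1 cm²) × 2.54 m/s = 23.4 m/s.
Bernoulli (h₁ = h₂): P₁ − P₂ = ½ρ(v₂² − v₁²).
P₂ = P₁ − ½ρ(v₂² − v₁²) = 453000 − ½·810·(23.4² − 2.54²) = 453000 − 220000 = 233000 Pa.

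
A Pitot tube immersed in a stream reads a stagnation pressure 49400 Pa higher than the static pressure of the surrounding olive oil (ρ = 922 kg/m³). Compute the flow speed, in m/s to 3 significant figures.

v ≈ 10.4 m/s

Bernoulli between the free stream and the stagnation point: ½ρv² = P_stag − P_static.
v = √(2ΔP/ρ) = √(2·49400/922) = 10.4 m/s.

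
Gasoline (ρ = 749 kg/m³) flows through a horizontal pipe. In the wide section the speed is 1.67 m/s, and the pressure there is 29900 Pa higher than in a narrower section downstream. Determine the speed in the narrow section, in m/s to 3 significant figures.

Horizontal Bernoulli: P₁ + ½ρv₁² = P₂ + ½ρv₂², so v₂² = v₁² + 2(P₁ − P₂)/ρ.
v₂ = √(1.67² + 2·29900/749) = √(2.79 + 79.8) = 9.09 m/s.

v₂ ≈ 9.09 m/s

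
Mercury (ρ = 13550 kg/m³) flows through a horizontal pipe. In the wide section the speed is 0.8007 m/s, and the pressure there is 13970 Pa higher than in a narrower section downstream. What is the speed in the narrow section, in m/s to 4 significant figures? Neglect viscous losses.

v₂ ≈ 1.644 m/s

Along the level pipe P + ½ρv² is conserved, hence v₂² = v₁² + 2(P₁ − P₂)/ρ.
v₂ = √(0.8007² + 2·13970/13550) = √(0.6411 + 2.062) = 1.644 m/s.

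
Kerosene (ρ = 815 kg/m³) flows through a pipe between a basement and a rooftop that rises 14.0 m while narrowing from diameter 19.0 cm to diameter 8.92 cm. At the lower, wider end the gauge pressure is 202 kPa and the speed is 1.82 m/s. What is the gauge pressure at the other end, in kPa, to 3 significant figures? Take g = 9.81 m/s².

By continuity, v₂ = v₁·A₁/A₂ = 1.82·(284/62.5) = 8.26 m/s.
Applying Bernoulli between the two ends and solving for P₂: P₂ = P₁ + ½ρ(v₁² − v₂²) − ρgΔh.
P₂ = 202000 + ½·815·(1.82² − 8.26²) − 815·9.81·(+14.0) = 202000 + (-26400) − (112000) = 63600 Pa.

63.6 kPa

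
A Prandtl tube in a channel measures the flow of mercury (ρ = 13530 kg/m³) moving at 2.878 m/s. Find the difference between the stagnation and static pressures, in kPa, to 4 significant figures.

ΔP ≈ 56.03 kPa

The dynamic pressure equals the rise in static pressure at the stagnation point: ΔP = ½ρv².
ΔP = ½·13530·2.878² = 56030 Pa.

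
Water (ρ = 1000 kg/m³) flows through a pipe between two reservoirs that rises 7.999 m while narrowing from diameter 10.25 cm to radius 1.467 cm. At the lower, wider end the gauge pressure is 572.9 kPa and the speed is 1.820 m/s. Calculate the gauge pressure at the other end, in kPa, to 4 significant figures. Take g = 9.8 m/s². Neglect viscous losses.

By continuity, v₂ = v₁·A₁/A₂ = 1.820·(82.52/6.761) = 22.21 m/s.
Energy conservation along the streamline gives P₂ = P₁ − ½ρ(v₂² − v₁²) − ρg(h₂ − h₁).
P₂ = 572900 + ½·1000·(1.820² − 22.21²) − 1000·9.8·(+7.999) = 572900 + (-245000) − (78390) = 249500 Pa.

P₂ = 249.5 kPa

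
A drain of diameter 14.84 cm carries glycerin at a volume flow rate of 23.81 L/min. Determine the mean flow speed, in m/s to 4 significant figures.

Q = 23.81 L/min = 0.0003968 m³/s.
v = Q/A = 0.0003968 / 0.01730 = 0.02294 m/s.

v ≈ 0.02294 m/s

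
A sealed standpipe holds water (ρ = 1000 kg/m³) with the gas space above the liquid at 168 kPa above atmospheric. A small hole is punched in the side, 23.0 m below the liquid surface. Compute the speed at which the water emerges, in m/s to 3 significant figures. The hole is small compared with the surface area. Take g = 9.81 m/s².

v = 28.1 m/s

Take point 1 at the surface (v₁ ≈ 0) and point 2 at the hole (at atmospheric pressure). Bernoulli: P₁ + ρg h = P_atm + ½ρv₂².
With P₁ − P_atm = 168000 Pa, v₂ = √(2gh + 2ΔP/ρ) = √(2·9.81·23.0 + 2·168000/1000) = 28.1 m/s.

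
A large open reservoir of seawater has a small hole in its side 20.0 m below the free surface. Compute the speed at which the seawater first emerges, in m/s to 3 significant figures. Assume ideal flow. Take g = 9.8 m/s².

v ≈ 19.8 m/s

The surface is effectively still and both ends are open, so ½v² = gh and v = √(2·9.8·20.0) = 19.8 m/s.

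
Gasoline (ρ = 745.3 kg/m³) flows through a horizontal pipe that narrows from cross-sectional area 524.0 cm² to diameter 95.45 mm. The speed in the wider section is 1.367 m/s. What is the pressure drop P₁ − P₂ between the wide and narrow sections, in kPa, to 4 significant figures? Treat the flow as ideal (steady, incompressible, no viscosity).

ΔP = 36.65 kPa

The volume flow rate is constant, so v₂ = (A₁/A₂)v₁ = (524.0/71.56)·1.367 = 10.01 m/s.
Along the horizontal streamline, P + ½ρv² is constant.
P₁ − P₂ = ½·745.3·(10.01² − 1.367²) = ½·745.3·98.34 = 36650 Pa.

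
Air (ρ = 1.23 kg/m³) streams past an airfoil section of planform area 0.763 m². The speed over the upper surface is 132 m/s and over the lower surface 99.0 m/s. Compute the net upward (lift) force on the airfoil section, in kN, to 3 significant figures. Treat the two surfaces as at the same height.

With equal heights on the two surfaces, Bernoulli gives P_lower − P_upper = ½ρ(v_upper² − v_lower²).
ΔP = ½·1.23·(132² − 99.0²) = 4690 Pa.
Lift = ΔP · A = 4690 × 0.763 = 3580 N.

3.58 kN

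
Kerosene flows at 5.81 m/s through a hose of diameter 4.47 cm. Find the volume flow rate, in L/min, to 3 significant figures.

Q ≈ 547 L/min

Q = A·v = 0.00157 m² × 5.81 m/s = 0.00912 m³/s.
Converting: 0.00912 m³/s × 60000 = 547 L/min.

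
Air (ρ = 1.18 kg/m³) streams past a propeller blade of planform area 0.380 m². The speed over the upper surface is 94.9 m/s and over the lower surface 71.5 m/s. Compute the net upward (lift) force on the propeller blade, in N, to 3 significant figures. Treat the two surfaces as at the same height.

From P + ½ρv² = const at equal height, P_low − P_up = ½ρ(v_up² − v_low²).
ΔP = ½·1.18·(94.9² − 71.5²) = 2300 Pa.
Lift = ΔP · A = 2300 × 0.380 = 873 N.

F ≈ 873 N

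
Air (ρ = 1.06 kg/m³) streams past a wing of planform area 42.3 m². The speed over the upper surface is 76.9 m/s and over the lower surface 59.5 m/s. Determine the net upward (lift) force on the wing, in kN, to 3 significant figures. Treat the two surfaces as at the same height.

The faster flow above has the lower pressure; Bernoulli (same height) gives ΔP = ½ρ(v_up² − v_low²).
ΔP = ½·1.06·(76.9² − 59.5²) = 1260 Pa.
Lift = ΔP · A = 1260 × 42.3 = 53200 N.

F = 53.2 kN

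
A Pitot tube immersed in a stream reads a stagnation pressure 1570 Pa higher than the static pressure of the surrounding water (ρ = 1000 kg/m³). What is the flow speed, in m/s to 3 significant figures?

Bernoulli between the free stream and the stagnation point: ½ρv² = P_stag − P_static.
v = √(2ΔP/ρ) = √(2·1570/1000) = 1.77 m/s.

1.77 m/s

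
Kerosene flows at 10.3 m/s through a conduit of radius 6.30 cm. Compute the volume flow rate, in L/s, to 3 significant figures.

128 L/s

Q = A·v = 0.0125 m² × 10.3 m/s = 0.128 m³/s.
Converting: 0.128 m³/s × 1000 = 128 L/s.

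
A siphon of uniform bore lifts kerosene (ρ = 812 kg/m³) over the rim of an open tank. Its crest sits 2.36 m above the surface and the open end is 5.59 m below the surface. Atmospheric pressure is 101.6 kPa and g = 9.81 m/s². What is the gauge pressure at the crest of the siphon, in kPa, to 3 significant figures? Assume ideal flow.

P_gauge ≈ -63.3 kPa

From the surface to the outlet (both open to atmosphere, surface at rest): v = √(2g·h_out) = √(2·9.81·5.59) = 10.5 m/s.
The bore is uniform, so the speed at the crest is the same v. Bernoulli surface→crest: P_atm = P_top + ½ρv² + ρg·h_top.
P_top = 101600 − ½·812·10.5² − 812·9.81·2.36 = 38300 Pa. So P_gauge = P_top − P_atm = -63300 Pa.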